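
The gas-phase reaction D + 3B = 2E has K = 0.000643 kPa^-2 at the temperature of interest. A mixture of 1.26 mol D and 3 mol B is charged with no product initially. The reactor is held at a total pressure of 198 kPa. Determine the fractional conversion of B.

X = 0.665

Basis: 3 mol B initially; let X = conversion of B. Extent ξ = X.
Mole table: n_D = 1.26 − X; n_B = 3 − 3X; n_E = 2X.
Summing: n_T = 4.26 − 2X.
With p_i = (n_i/n_T)P, K = p_E^2 / (p_D p_B^3).
This yields a degree-4 equation in X; solving on (0,1), X = 0.665.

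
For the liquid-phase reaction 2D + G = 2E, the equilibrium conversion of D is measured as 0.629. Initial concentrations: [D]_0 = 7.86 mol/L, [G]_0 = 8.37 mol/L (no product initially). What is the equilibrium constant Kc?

Kc = 0.487 L/mol

Let X = conversion of D.
Concentrations: [D] = 7.86 − 7.86X; [G] = 8.37 − 3.93X; [E] = 7.86X.
At X = 0.629: [D] = 2.92, [G] = 5.9, [E] = 4.94.
Kc = [E]^2 / ([D]^2 [G]) = 0.487 L/mol.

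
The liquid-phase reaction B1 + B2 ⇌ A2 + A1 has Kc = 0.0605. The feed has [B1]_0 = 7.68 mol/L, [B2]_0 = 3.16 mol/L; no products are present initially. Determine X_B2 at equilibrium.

Let X = conversion of B2; extent ξ = 3.16·X mol/L.
Concentrations: [B1] = 7.68 − 3.16X; [B2] = 3.16 − 3.16X; [A2] = 3.16X; [A1] = 3.16X.
Kc = [A2] [A1] / ([B1] [B2]).
This equals 0.0605 at X = 0.300 (the root in 0 < X < 1).

X = 0.300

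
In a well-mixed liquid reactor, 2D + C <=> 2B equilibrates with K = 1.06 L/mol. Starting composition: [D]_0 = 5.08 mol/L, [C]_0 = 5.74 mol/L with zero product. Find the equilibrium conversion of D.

Let X = conversion of D; extent ξ = 5.08X/2 mol/L.
Concentrations: [D] = 5.08 − 5.08X; [C] = 5.74 − 2.54X; [B] = 5.08X.
K = [B]^2 / ([D]^2 [C]).
Equating to 1.06 L/mol: the physical root is X = 0.674.

X = 0.674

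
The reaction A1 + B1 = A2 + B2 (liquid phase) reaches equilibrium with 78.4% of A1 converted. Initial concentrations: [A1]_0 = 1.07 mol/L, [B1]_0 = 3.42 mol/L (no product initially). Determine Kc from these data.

Let X = conversion of A1.
Concentrations: [A1] = 1.07 − 1.07X; [B1] = 3.42 − 1.07X; [A2] = 1.07X; [B2] = 1.07X.
At X = 0.784: [A1] = 0.231, [B1] = 2.58, [A2] = 0.839, [B2] = 0.839.
Kc = [A2] [B2] / ([A1] [B1]) = 1.18.

Kc = 1.18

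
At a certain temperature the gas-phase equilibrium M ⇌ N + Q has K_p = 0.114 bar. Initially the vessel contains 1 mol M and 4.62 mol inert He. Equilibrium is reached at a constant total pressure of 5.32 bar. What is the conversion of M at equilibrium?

Basis: 1 mol M initially; let X = conversion of M. Extent ξ = X.
Species balance: n_M = 1 − X; n_N = X; n_Q = X; n_I = 4.62 (inert).
n_T = Σnᵢ = 5.62 + X.
With p_i = (n_i/n_T)P, K_p = p_N p_Q / (p_M).
This yields a degree-2 equation in X; solving on (0,1), X = 0.298.

X = 0.298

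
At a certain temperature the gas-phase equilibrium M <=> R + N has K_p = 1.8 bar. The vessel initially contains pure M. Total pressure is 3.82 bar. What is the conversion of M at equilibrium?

X = 0.566

Let X = conversion of M (basis 1 mol M); extent of reaction ξ = X.
Mole table: n_M = 1 − X; n_R = X; n_N = X.
Summing: n_T = 1 + X.
With p_i = (n_i/n_T)P, K_p = p_R p_N / (p_M).
Setting this equal to 1.8 bar and taking the physical root (0 < X < 1) gives X = 0.566.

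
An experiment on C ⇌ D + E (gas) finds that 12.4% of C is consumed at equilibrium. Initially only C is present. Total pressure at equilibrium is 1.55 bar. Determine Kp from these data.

Kp = 0.0242 bar

Basis: 1 mol C initially; let X = conversion of C. Extent ξ = X.
Moles: n_C = 1 − X; n_D = X; n_E = X.
n_T = Σnᵢ = 1 + X.
At X = 0.124: n_C = 0.876, n_D = 0.124, n_E = 0.124, n_T = 1.12.
p_i = (n_i/n_T)·P. Kp = p_D p_E / (p_C) = 0.0242 bar.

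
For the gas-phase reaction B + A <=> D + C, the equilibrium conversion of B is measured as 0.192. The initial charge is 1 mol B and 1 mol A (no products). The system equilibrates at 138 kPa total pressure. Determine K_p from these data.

Basis: 1 mol B initially; let X = conversion of B. Extent ξ = X.
Species balance: n_B = 1 − X; n_A = 1 − X; n_D = X; n_C = X.
Total moles n_T = 2 (Δν = 0, constant).
At X = 0.192: n_B = 0.808, n_A = 0.808, n_D = 0.192, n_C = 0.192, n_T = 2.
p_i = (n_i/n_T)·P. K_p = p_D p_C / (p_B p_A) = 0.0565.

K_p = 0.0565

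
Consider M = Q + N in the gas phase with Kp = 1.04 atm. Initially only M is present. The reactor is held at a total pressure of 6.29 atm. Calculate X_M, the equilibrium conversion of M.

X = 0.377

Basis: 1 mol M initially; let X = conversion of M. Extent ξ = X.
Species balance: n_M = 1 − X; n_Q = X; n_N = X.
Total moles n_T = 1 + X.
Mole fractions y_i = n_i/n_T; Kp = p_Q p_N / (p_M) with p_i = y_i·P.
Substituting and setting equal to 1.04 atm gives a polynomial in X; the root in (0,1) is X = 0.377.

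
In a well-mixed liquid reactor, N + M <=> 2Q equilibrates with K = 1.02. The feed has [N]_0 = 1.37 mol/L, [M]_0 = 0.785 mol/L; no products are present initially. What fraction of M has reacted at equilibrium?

Let X = conversion of M; extent ξ = 0.785·X mol/L.
Concentrations: [N] = 1.37 − 0.785X; [M] = 0.785 − 0.785X; [Q] = 1.57X.
K = [Q]^2 / ([N] [M]).
This equals 1.02 at X = 0.435 (the root in 0 < X < 1).

X = 0.435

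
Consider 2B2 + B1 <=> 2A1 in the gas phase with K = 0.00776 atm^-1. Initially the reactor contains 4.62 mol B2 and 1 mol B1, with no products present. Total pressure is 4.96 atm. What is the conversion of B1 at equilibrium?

X = 0.165

Basis: 1 mol B1 initially; let X = conversion of B1. Extent ξ = X.
Moles: n_B2 = 4.62 − 2X; n_B1 = 1 − X; n_A1 = 2X.
Summing: n_T = 5.62 − X.
With p_i = (n_i/n_T)P, K = p_A1^2 / (p_B2^2 p_B1).
Equating to 0.00776 atm^-1 and solving on 0 < X < 1: X = 0.165.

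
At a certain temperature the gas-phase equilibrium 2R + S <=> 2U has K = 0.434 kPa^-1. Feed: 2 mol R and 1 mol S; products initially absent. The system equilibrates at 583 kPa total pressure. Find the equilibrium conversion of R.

Take 2 mol R as basis and let X be its fractional conversion, so ξ = X.
Mole table: n_R = 2 − 2X; n_S = 1 − X; n_U = 2X.
Total moles n_T = 3 − X.
y_i = n_i/n_T, p_i = y_i·P. K = p_U^2 / (p_R^2 p_S).
Setting this equal to 0.434 kPa^-1 and taking the physical root (0 < X < 1) gives X = 0.820.

X = 0.820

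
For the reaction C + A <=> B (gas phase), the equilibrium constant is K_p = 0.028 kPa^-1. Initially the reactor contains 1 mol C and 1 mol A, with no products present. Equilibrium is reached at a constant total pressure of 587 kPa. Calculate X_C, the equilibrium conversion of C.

X = 0.761

Basis: 1 mol C initially; let X = conversion of C. Extent ξ = X.
Mole table: n_C = 1 − X; n_A = 1 − X; n_B = X.
Total moles n_T = 2 − X.
With p_i = (n_i/n_T)P, K_p = p_B / (p_C p_A).
This yields a degree-2 equation in X; solving on (0,1), X = 0.761.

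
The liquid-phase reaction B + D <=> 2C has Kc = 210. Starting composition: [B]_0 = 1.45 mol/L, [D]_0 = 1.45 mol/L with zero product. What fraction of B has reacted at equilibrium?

X = 0.879

Let X = conversion of B; extent ξ = 1.45·X mol/L.
Concentrations: [B] = 1.45 − 1.45X; [D] = 1.45 − 1.45X; [C] = 2.9X.
Kc = [C]^2 / ([B] [D]).
This equals 210 at X = 0.879 (the root in 0 < X < 1).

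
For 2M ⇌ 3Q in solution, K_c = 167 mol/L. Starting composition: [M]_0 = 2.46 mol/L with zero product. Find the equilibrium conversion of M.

X = 0.831

Let X = conversion of M; extent ξ = 2.46X/2 mol/L.
Concentrations: [M] = 2.46 − 2.46X; [Q] = 3.69X.
K_c = [Q]^3 / ([M]^2).
Equating to 167 mol/L: the physical root is X = 0.831.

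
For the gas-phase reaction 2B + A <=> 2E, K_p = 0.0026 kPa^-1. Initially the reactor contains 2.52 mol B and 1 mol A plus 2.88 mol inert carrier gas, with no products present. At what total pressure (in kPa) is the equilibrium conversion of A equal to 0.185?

P = 86.9 kPa

Take 1 mol A as basis and let X be its fractional conversion, so ξ = X.
Species balance: n_B = 2.52 − 2X; n_A = 1 − X; n_E = 2X; n_I = 2.88 (inert).
Summing: n_T = 6.4 − X.
K_p = p_E^2 / (p_B^2 p_A) with p_i = (n_i/n_T)·P.
At X = 0.185: the mole-fraction product g(X) = Π y_i^ν_i = 0.2258. Since K_p = g(X)·P^{-1}, P = (g/K_p)^(1/1) = (0.2258/0.0026)^(1/1) = 86.9 kPa.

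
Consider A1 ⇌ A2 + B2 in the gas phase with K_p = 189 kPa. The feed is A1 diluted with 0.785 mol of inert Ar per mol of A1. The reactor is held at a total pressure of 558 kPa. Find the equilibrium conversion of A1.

Let X = conversion of A1 (basis 1 mol A1); extent of reaction ξ = X.
Mole table: n_A1 = 1 − X; n_A2 = X; n_B2 = X; n_I = 0.785 (inert).
Summing: n_T = 1.79 + X.
Mole fractions y_i = n_i/n_T; K_p = p_A2 p_B2 / (p_A1) with p_i = y_i·P.
This yields a degree-2 equation in X; solving on (0,1), X = 0.580.

X = 0.580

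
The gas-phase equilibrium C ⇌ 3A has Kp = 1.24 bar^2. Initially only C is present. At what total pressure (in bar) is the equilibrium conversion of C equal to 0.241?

Basis: 1 mol C initially; let X = conversion of C. Extent ξ = X.
Moles: n_C = 1 − X; n_A = 3X.
Total moles n_T = 1 + 2X.
Kp = p_A^3 / (p_C) with p_i = (n_i/n_T)·P.
At X = 0.241: the mole-fraction product g(X) = Π y_i^ν_i = 0.2267. Since Kp = g(X)·P^{2}, P = (Kp/g)^(1/2) = (1.24/0.2267)^(1/2) = 2.34 bar.

P = 2.34 bar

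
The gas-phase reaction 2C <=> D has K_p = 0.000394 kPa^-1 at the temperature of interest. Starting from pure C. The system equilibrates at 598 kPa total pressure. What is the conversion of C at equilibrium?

X = 0.282

Take 1 mol C as basis and let X be its fractional conversion, so ξ = 0.5X.
Mole table: n_C = 1 − X; n_D = 0.5X.
n_T = Σnᵢ = 1 − 0.5X.
Mole fractions y_i = n_i/n_T; K_p = p_D / (p_C^2) with p_i = y_i·P.
Equating to 0.000394 kPa^-1 and solving on 0 < X < 1: X = 0.282.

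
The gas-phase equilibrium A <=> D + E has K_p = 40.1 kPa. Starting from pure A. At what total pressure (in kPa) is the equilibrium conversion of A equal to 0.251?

P = 596 kPa

Basis: 1 mol A initially; let X = conversion of A. Extent ξ = X.
At extent ξ: n_A = 1 − X; n_D = X; n_E = X.
Summing: n_T = 1 + X.
K_p = p_D p_E / (p_A) with p_i = (n_i/n_T)·P.
At X = 0.251: the mole-fraction product g(X) = Π y_i^ν_i = 0.06724. Since K_p = g(X)·P^{1}, P = (K_p/g)^(1/1) = (40.1/0.06724)^(1/1) = 596 kPa.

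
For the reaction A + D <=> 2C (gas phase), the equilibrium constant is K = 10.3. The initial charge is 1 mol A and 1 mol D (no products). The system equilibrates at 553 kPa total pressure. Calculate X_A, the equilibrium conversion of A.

X = 0.616

Take 1 mol A as basis and let X be its fractional conversion, so ξ = X.
Mole table: n_A = 1 − X; n_D = 1 − X; n_C = 2X.
n_T stays at 2 (no change in mole number).
Mole fractions y_i = n_i/n_T; K = p_C^2 / (p_A p_D) with p_i = y_i·P.
Setting this equal to 10.3 and taking the physical root (0 < X < 1) gives X = 0.616.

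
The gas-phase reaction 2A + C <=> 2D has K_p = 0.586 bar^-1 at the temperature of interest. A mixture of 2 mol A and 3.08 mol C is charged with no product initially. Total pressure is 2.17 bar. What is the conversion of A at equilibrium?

X = 0.459

Basis: 2 mol A initially; let X = conversion of A. Extent ξ = X.
Mole table: n_A = 2 − 2X; n_C = 3.08 − X; n_D = 2X.
n_T = Σnᵢ = 5.08 − X.
Mole fractions y_i = n_i/n_T; K_p = p_D^2 / (p_A^2 p_C) with p_i = y_i·P.
Equating to 0.586 bar^-1 and solving on 0 < X < 1: X = 0.459.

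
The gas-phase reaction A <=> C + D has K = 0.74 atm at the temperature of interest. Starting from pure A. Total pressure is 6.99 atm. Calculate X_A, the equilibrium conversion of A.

X = 0.309

Take 1 mol A as basis and let X be its fractional conversion, so ξ = X.
Moles: n_A = 1 − X; n_C = X; n_D = X.
Total moles n_T = 1 + X.
Mole fractions y_i = n_i/n_T; K = p_C p_D / (p_A) with p_i = y_i·P.
Setting this equal to 0.74 atm and taking the physical root (0 < X < 1) gives X = 0.309.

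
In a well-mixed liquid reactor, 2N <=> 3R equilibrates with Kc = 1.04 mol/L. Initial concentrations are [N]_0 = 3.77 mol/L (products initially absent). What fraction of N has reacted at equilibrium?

X = 0.332

Let X = conversion of N; extent ξ = 3.77X/2 mol/L.
Concentrations: [N] = 3.77 − 3.77X; [R] = 5.66X.
Kc = [R]^3 / ([N]^2).
Equating to 1.04 mol/L: the physical root is X = 0.332.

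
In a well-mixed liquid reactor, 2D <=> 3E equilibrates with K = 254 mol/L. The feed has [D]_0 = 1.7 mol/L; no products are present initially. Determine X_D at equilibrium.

X = 0.877

Let X = conversion of D; extent ξ = 1.7X/2 mol/L.
Concentrations: [D] = 1.7 − 1.7X; [E] = 2.55X.
K = [E]^3 / ([D]^2).
This equals 254 at X = 0.877 (the root in 0 < X < 1).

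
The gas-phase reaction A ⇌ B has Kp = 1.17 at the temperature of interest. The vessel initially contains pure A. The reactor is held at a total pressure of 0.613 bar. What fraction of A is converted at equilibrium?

X = 0.539

Let X = conversion of A (basis 1 mol A); extent of reaction ξ = X.
Moles: n_A = 1 − X; n_B = X.
n_T stays at 1 (no change in mole number).
y_i = n_i/n_T, p_i = y_i·P. Kp = p_B / (p_A).
This yields a degree-1 equation in X; solving on (0,1), X = 0.539.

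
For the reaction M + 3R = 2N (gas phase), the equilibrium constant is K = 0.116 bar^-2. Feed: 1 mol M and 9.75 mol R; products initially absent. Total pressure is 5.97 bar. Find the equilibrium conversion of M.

X = 0.848

Take 1 mol M as basis and let X be its fractional conversion, so ξ = X.
At extent ξ: n_M = 1 − X; n_R = 9.75 − 3X; n_N = 2X.
Summing: n_T = 10.8 − 2X.
y_i = n_i/n_T, p_i = y_i·P. K = p_N^2 / (p_M p_R^3).
Setting this equal to 0.116 bar^-2 and taking the physical root (0 < X < 1) gives X = 0.848.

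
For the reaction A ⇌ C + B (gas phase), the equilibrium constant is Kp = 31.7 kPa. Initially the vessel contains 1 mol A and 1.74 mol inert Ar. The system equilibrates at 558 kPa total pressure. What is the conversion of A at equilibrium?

Let X = conversion of A (basis 1 mol A); extent of reaction ξ = X.
Mole table: n_A = 1 − X; n_C = X; n_B = X; n_I = 1.74 (inert).
Total moles n_T = 2.74 + X.
With p_i = (n_i/n_T)P, Kp = p_C p_B / (p_A).
Setting this equal to 31.7 kPa and taking the physical root (0 < X < 1) gives X = 0.340.

X = 0.340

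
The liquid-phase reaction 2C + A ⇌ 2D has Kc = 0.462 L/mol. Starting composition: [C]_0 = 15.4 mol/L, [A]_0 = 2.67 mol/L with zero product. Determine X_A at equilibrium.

X = 0.856

Let X = conversion of A; extent ξ = 2.67·X mol/L.
Concentrations: [C] = 15.4 − 5.34X; [A] = 2.67 − 2.67X; [D] = 5.34X.
Kc = [D]^2 / ([C]^2 [A]).
Setting equal to 0.462 and solving for X on (0,1) gives X = 0.856.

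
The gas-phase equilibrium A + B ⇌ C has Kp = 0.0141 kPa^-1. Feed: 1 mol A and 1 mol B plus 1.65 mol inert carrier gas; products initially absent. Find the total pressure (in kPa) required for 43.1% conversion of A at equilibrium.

P = 304 kPa

Take 1 mol A as basis and let X be its fractional conversion, so ξ = X.
Mole table: n_A = 1 − X; n_B = 1 − X; n_C = X; n_I = 1.65 (inert).
Summing: n_T = 3.65 − X.
Kp = p_C / (p_A p_B) with p_i = (n_i/n_T)·P.
At X = 0.431: the mole-fraction product g(X) = Π y_i^ν_i = 4.285. Since Kp = g(X)·P^{-1}, P = (g/Kp)^(1/1) = (4.285/0.0141)^(1/1) = 304 kPa.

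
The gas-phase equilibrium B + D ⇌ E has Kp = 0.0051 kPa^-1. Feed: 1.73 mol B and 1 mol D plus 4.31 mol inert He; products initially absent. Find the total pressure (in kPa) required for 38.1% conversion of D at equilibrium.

P = 596 kPa

Let X = conversion of D (basis 1 mol D); extent of reaction ξ = X.
At extent ξ: n_B = 1.73 − X; n_D = 1 − X; n_E = X; n_I = 4.31 (inert).
Summing: n_T = 7.04 − X.
Kp = p_E / (p_B p_D) with p_i = (n_i/n_T)·P.
At X = 0.381: the mole-fraction product g(X) = Π y_i^ν_i = 3.038. Since Kp = g(X)·P^{-1}, P = (g/Kp)^(1/1) = (3.038/0.0051)^(1/1) = 596 kPa.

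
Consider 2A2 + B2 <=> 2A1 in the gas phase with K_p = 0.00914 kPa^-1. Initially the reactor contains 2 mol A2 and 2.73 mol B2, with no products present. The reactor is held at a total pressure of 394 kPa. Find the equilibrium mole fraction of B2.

y_B2 = 0.518

Basis: 2 mol A2 initially; let X = conversion of A2. Extent ξ = X.
Mole table: n_A2 = 2 − 2X; n_B2 = 2.73 − X; n_A1 = 2X.
Total moles n_T = 4.73 − X.
With p_i = (n_i/n_T)P, K_p = p_A1^2 / (p_A2^2 p_B2).
This yields a degree-3 equation in X; solving on (0,1), X = 0.577.
Then n_B2 = 2.15, n_T = 4.15, so y_B2 = 0.518.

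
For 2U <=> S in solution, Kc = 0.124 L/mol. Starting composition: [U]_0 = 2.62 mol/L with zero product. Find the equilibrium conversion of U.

Let X = conversion of U; extent ξ = 2.62X/2 mol/L.
Concentrations: [U] = 2.62 − 2.62X; [S] = 1.31X.
Kc = [S] / ([U]^2).
Setting equal to 0.124 and solving for X on (0,1) gives X = 0.310.

X = 0.310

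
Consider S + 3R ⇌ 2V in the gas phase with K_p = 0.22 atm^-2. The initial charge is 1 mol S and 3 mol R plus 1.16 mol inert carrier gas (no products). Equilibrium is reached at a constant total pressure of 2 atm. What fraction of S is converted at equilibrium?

X = 0.277

Basis: 1 mol S initially; let X = conversion of S. Extent ξ = X.
At extent ξ: n_S = 1 − X; n_R = 3 − 3X; n_V = 2X; n_I = 1.16 (inert).
Total moles n_T = 5.16 − 2X.
With p_i = (n_i/n_T)P, K_p = p_V^2 / (p_S p_R^3).
Substituting and setting equal to 0.22 atm^-2 gives a polynomial in X; the root in (0,1) is X = 0.277.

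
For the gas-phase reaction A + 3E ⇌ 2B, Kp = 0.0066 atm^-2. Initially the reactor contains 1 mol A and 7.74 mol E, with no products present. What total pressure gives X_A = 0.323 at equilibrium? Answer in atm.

P = 4.44 atm

Basis: 1 mol A initially; let X = conversion of A. Extent ξ = X.
Moles: n_A = 1 − X; n_E = 7.74 − 3X; n_B = 2X.
Summing: n_T = 8.74 − 2X.
Kp = p_B^2 / (p_A p_E^3) with p_i = (n_i/n_T)·P.
At X = 0.323: the mole-fraction product g(X) = Π y_i^ν_i = 0.1301. Since Kp = g(X)·P^{-2}, P = (g/Kp)^(1/2) = (0.1301/0.0066)^(1/2) = 4.44 atm.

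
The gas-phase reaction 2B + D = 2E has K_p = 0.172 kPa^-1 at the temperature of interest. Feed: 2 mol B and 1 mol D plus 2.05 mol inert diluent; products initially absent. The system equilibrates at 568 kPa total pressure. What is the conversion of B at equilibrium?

X = 0.717

Basis: 2 mol B initially; let X = conversion of B. Extent ξ = X.
Moles: n_B = 2 − 2X; n_D = 1 − X; n_E = 2X; n_I = 2.05 (inert).
Total moles n_T = 5.05 − X.
With p_i = (n_i/n_T)P, K_p = p_E^2 / (p_B^2 p_D).
Setting this equal to 0.172 kPa^-1 and taking the physical root (0 < X < 1) gives X = 0.717.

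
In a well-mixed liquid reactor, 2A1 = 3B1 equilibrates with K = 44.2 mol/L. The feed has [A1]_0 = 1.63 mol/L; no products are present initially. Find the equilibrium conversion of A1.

Let X = conversion of A1; extent ξ = 1.63X/2 mol/L.
Concentrations: [A1] = 1.63 − 1.63X; [B1] = 2.44X.
K = [B1]^3 / ([A1]^2).
Equating to 44.2 mol/L: the physical root is X = 0.764.

X = 0.764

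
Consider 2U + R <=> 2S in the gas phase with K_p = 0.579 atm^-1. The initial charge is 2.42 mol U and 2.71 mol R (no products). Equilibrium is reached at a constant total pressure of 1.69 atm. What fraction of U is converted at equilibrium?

Basis: 2.42 mol U initially; let X = conversion of U. Extent ξ = 1.21X.
At extent ξ: n_U = 2.42 − 2.42X; n_R = 2.71 − 1.21X; n_S = 2.42X.
Summing: n_T = 5.13 − 1.21X.
Mole fractions y_i = n_i/n_T; K_p = p_S^2 / (p_U^2 p_R) with p_i = y_i·P.
This yields a degree-3 equation in X; solving on (0,1), X = 0.406.

X = 0.406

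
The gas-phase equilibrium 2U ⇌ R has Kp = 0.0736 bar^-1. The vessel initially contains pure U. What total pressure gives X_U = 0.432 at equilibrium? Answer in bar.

Basis: 1 mol U initially; let X = conversion of U. Extent ξ = 0.5X.
Mole table: n_U = 1 − X; n_R = 0.5X.
n_T = Σnᵢ = 1 − 0.5X.
Kp = p_R / (p_U^2) with p_i = (n_i/n_T)·P.
At X = 0.432: the mole-fraction product g(X) = Π y_i^ν_i = 0.5249. Since Kp = g(X)·P^{-1}, P = (g/Kp)^(1/1) = (0.5249/0.0736)^(1/1) = 7.13 bar.

P = 7.13 bar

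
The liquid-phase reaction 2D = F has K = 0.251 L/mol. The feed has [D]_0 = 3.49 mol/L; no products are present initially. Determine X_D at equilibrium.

X = 0.478

Let X = conversion of D; extent ξ = 3.49X/2 mol/L.
Concentrations: [D] = 3.49 − 3.49X; [F] = 1.75X.
K = [F] / ([D]^2).
Setting equal to 0.251 and solving for X on (0,1) gives X = 0.478.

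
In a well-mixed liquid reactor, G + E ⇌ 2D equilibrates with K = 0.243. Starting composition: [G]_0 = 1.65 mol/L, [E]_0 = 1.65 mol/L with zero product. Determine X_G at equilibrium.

Let X = conversion of G; extent ξ = 1.65·X mol/L.
Concentrations: [G] = 1.65 − 1.65X; [E] = 1.65 − 1.65X; [D] = 3.3X.
K = [D]^2 / ([G] [E]).
Solving K = 0.243 for X ∈ (0,1): X = 0.198.

X = 0.198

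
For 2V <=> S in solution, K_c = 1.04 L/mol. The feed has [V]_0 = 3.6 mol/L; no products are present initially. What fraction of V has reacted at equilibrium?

X = 0.695

Let X = conversion of V; extent ξ = 3.6X/2 mol/L.
Concentrations: [V] = 3.6 − 3.6X; [S] = 1.8X.
K_c = [S] / ([V]^2).
Setting equal to 1.04 and solving for X on (0,1) gives X = 0.695.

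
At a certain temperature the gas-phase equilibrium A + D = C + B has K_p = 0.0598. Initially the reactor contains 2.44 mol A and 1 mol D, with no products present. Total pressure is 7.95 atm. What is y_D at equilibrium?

y_D = 0.204

Basis: 1 mol D initially; let X = conversion of D. Extent ξ = X.
Mole table: n_A = 2.44 − X; n_D = 1 − X; n_C = X; n_B = X.
Total moles n_T = 3.44 (Δν = 0, constant).
y_i = n_i/n_T, p_i = y_i·P. K_p = p_C p_B / (p_A p_D).
Substituting and setting equal to 0.0598 gives a polynomial in X; the root in (0,1) is X = 0.299.
Then n_D = 0.701, n_T = 3.44, so y_D = 0.204.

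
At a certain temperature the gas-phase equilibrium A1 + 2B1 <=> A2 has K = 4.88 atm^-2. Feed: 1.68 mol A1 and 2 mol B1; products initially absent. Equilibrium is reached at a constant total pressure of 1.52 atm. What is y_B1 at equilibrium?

y_B1 = 0.255

Take 2 mol B1 as basis and let X be its fractional conversion, so ξ = X.
At extent ξ: n_A1 = 1.68 − X; n_B1 = 2 − 2X; n_A2 = X.
Summing: n_T = 3.68 − 2X.
Mole fractions y_i = n_i/n_T; K = p_A2 / (p_A1 p_B1^2) with p_i = y_i·P.
Substituting and setting equal to 4.88 atm^-2 gives a polynomial in X; the root in (0,1) is X = 0.712.
Then n_B1 = 0.576, n_T = 2.26, so y_B1 = 0.255.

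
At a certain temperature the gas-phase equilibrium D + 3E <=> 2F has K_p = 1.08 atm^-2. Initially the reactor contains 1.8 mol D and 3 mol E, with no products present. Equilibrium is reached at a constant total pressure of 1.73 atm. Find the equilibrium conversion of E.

Basis: 3 mol E initially; let X = conversion of E. Extent ξ = X.
Mole table: n_D = 1.8 − X; n_E = 3 − 3X; n_F = 2X.
n_T = Σnᵢ = 4.8 − 2X.
Mole fractions y_i = n_i/n_T; K_p = p_F^2 / (p_D p_E^3) with p_i = y_i·P.
Substituting and setting equal to 1.08 atm^-2 gives a polynomial in X; the root in (0,1) is X = 0.498.

X = 0.498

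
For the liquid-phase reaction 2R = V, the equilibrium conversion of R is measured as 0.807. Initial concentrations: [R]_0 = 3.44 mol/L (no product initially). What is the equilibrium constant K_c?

Let X = conversion of R.
Concentrations: [R] = 3.44 − 3.44X; [V] = 1.72X.
At X = 0.807: [R] = 0.664, [V] = 1.39.
K_c = [V] / ([R]^2) = 3.15 L/mol.

K_c = 3.15 L/mol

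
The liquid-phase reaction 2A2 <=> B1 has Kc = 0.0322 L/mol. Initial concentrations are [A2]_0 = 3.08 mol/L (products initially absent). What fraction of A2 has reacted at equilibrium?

Let X = conversion of A2; extent ξ = 3.08X/2 mol/L.
Concentrations: [A2] = 3.08 − 3.08X; [B1] = 1.54X.
Kc = [B1] / ([A2]^2).
Setting equal to 0.0322 and solving for X on (0,1) gives X = 0.145.

X = 0.145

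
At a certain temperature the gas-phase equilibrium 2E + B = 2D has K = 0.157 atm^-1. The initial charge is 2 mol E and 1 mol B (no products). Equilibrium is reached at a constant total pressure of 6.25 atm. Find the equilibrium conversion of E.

X = 0.331

Take 2 mol E as basis and let X be its fractional conversion, so ξ = X.
At extent ξ: n_E = 2 − 2X; n_B = 1 − X; n_D = 2X.
n_T = Σnᵢ = 3 − X.
With p_i = (n_i/n_T)P, K = p_D^2 / (p_E^2 p_B).
Substituting and setting equal to 0.157 atm^-1 gives a polynomial in X; the root in (0,1) is X = 0.331.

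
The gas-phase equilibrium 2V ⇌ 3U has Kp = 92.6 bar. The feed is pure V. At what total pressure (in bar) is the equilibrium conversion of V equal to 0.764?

Take 1 mol V as basis and let X be its fractional conversion, so ξ = 0.5X.
Species balance: n_V = 1 − X; n_U = 1.5X.
Total moles n_T = 1 + 0.5X.
Kp = p_U^3 / (p_V^2) with p_i = (n_i/n_T)·P.
At X = 0.764: the mole-fraction product g(X) = Π y_i^ν_i = 19.55. Since Kp = g(X)·P^{1}, P = (Kp/g)^(1/1) = (92.6/19.55)^(1/1) = 4.74 bar.

P = 4.74 bar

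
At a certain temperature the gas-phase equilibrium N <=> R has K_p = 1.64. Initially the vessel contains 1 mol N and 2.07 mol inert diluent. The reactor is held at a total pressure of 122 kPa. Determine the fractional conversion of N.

Basis: 1 mol N initially; let X = conversion of N. Extent ξ = X.
At extent ξ: n_N = 1 − X; n_R = X; n_I = 2.07 (inert).
Since Δν = 0, n_T = 3.07 throughout.
y_i = n_i/n_T, p_i = y_i·P. K_p = p_R / (p_N).
This yields a degree-1 equation in X; solving on (0,1), X = 0.621.

X = 0.621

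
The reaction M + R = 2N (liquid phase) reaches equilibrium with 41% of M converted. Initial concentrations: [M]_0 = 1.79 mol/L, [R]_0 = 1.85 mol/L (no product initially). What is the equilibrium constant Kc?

Kc = 1.83

Let X = conversion of M.
Concentrations: [M] = 1.79 − 1.79X; [R] = 1.85 − 1.79X; [N] = 3.58X.
At X = 0.41: [M] = 1.06, [R] = 1.12, [N] = 1.47.
Kc = [N]^2 / ([M] [R]) = 1.83.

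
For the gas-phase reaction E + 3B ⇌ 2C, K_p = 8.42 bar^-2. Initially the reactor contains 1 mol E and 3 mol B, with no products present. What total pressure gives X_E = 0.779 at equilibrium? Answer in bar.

P = 5.17 bar

Let X = conversion of E (basis 1 mol E); extent of reaction ξ = X.
Species balance: n_E = 1 − X; n_B = 3 − 3X; n_C = 2X.
n_T = Σnᵢ = 4 − 2X.
K_p = p_C^2 / (p_E p_B^3) with p_i = (n_i/n_T)·P.
At X = 0.779: the mole-fraction product g(X) = Π y_i^ν_i = 224.7. Since K_p = g(X)·P^{-2}, P = (g/K_p)^(1/2) = (224.7/8.42)^(1/2) = 5.17 bar.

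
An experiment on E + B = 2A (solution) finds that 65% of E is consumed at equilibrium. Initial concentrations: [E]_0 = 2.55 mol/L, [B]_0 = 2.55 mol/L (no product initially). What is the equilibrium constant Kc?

Kc = 13.8

Let X = conversion of E.
Concentrations: [E] = 2.55 − 2.55X; [B] = 2.55 − 2.55X; [A] = 5.1X.
At X = 0.65: [E] = 0.892, [B] = 0.892, [A] = 3.31.
Kc = [A]^2 / ([E] [B]) = 13.8.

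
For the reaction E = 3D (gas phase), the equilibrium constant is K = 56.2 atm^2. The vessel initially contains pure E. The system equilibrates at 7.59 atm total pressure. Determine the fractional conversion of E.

X = 0.414

Let X = conversion of E (basis 1 mol E); extent of reaction ξ = X.
Moles: n_E = 1 − X; n_D = 3X.
n_T = Σnᵢ = 1 + 2X.
Mole fractions y_i = n_i/n_T; K = p_D^3 / (p_E) with p_i = y_i·P.
Setting this equal to 56.2 atm^2 and taking the physical root (0 < X < 1) gives X = 0.414.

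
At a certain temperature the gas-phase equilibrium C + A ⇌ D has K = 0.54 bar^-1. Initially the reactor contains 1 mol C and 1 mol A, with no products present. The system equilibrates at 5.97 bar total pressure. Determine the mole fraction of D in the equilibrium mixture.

Take 1 mol C as basis and let X be its fractional conversion, so ξ = X.
At extent ξ: n_C = 1 − X; n_A = 1 − X; n_D = X.
Total moles n_T = 2 − X.
With p_i = (n_i/n_T)P, K = p_D / (p_C p_A).
This yields a degree-2 equation in X; solving on (0,1), X = 0.513.
Then n_D = 0.513, n_T = 1.49, so y_D = 0.345.

y_D = 0.345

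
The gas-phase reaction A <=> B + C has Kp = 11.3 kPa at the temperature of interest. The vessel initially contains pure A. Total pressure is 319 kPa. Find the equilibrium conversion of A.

Let X = conversion of A (basis 1 mol A); extent of reaction ξ = X.
Species balance: n_A = 1 − X; n_B = X; n_C = X.
n_T = Σnᵢ = 1 + X.
With p_i = (n_i/n_T)P, Kp = p_B p_C / (p_A).
Substituting and setting equal to 11.3 kPa gives a polynomial in X; the root in (0,1) is X = 0.185.

X = 0.185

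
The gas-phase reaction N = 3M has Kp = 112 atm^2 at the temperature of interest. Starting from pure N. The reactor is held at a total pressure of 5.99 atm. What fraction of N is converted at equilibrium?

Basis: 1 mol N initially; let X = conversion of N. Extent ξ = X.
Species balance: n_N = 1 − X; n_M = 3X.
Total moles n_T = 1 + 2X.
y_i = n_i/n_T, p_i = y_i·P. Kp = p_M^3 / (p_N).
Equating to 112 atm^2 and solving on 0 < X < 1: X = 0.606.

X = 0.606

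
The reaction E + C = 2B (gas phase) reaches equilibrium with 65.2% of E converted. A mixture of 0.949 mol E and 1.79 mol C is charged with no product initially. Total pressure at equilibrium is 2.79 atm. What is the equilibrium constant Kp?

Kp = 3.96

Basis: 0.949 mol E initially; let X = conversion of E. Extent ξ = 0.949X.
At extent ξ: n_E = 0.949 − 0.949X; n_C = 1.79 − 0.949X; n_B = 1.9X.
Since Δν = 0, n_T = 2.74 throughout.
At X = 0.652: n_E = 0.33, n_C = 1.17, n_B = 1.24, n_T = 2.74.
p_i = (n_i/n_T)·P. Kp = p_B^2 / (p_E p_C) = 3.96.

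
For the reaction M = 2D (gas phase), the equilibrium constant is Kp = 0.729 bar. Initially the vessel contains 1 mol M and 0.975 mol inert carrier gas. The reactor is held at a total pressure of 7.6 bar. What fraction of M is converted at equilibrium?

Basis: 1 mol M initially; let X = conversion of M. Extent ξ = X.
At extent ξ: n_M = 1 − X; n_D = 2X; n_I = 0.975 (inert).
Summing: n_T = 1.98 + X.
y_i = n_i/n_T, p_i = y_i·P. Kp = p_D^2 / (p_M).
Substituting and setting equal to 0.729 bar gives a polynomial in X; the root in (0,1) is X = 0.204.

X = 0.204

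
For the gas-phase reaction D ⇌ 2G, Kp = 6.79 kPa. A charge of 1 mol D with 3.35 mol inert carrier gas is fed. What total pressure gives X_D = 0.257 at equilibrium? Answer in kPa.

Let X = conversion of D (basis 1 mol D); extent of reaction ξ = X.
Moles: n_D = 1 − X; n_G = 2X; n_I = 3.35 (inert).
Summing: n_T = 4.35 + X.
Kp = p_G^2 / (p_D) with p_i = (n_i/n_T)·P.
At X = 0.257: the mole-fraction product g(X) = Π y_i^ν_i = 0.07718. Since Kp = g(X)·P^{1}, P = (Kp/g)^(1/1) = (6.79/0.07718)^(1/1) = 88 kPa.

P = 88 kPa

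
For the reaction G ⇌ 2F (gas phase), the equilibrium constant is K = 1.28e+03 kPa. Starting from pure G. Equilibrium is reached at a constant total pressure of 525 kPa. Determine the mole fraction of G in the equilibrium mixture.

y_G = 0.238

Take 1 mol G as basis and let X be its fractional conversion, so ξ = X.
Species balance: n_G = 1 − X; n_F = 2X.
Total moles n_T = 1 + X.
Mole fractions y_i = n_i/n_T; K = p_F^2 / (p_G) with p_i = y_i·P.
Substituting and setting equal to 1.28e+03 kPa gives a polynomial in X; the root in (0,1) is X = 0.615.
Then n_G = 0.385, n_T = 1.62, so y_G = 0.238.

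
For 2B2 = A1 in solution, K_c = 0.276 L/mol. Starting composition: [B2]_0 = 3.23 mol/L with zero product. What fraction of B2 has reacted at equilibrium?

X = 0.481

Let X = conversion of B2; extent ξ = 3.23X/2 mol/L.
Concentrations: [B2] = 3.23 − 3.23X; [A1] = 1.61X.
K_c = [A1] / ([B2]^2).
Setting equal to 0.276 and solving for X on (0,1) gives X = 0.481.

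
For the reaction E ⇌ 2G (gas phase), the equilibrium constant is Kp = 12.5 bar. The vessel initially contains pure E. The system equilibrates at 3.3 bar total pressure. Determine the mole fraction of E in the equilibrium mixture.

y_E = 0.178

Basis: 1 mol E initially; let X = conversion of E. Extent ξ = X.
Moles: n_E = 1 − X; n_G = 2X.
Summing: n_T = 1 + X.
With p_i = (n_i/n_T)P, Kp = p_G^2 / (p_E).
Setting this equal to 12.5 bar and taking the physical root (0 < X < 1) gives X = 0.697.
Then n_E = 0.303, n_T = 1.7, so y_E = 0.178.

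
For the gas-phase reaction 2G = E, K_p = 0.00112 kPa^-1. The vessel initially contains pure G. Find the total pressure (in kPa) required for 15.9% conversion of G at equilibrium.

P = 92.4 kPa

Take 1 mol G as basis and let X be its fractional conversion, so ξ = 0.5X.
Species balance: n_G = 1 − X; n_E = 0.5X.
Total moles n_T = 1 − 0.5X.
K_p = p_E / (p_G^2) with p_i = (n_i/n_T)·P.
At X = 0.159: the mole-fraction product g(X) = Π y_i^ν_i = 0.1035. Since K_p = g(X)·P^{-1}, P = (g/K_p)^(1/1) = (0.1035/0.00112)^(1/1) = 92.4 kPa.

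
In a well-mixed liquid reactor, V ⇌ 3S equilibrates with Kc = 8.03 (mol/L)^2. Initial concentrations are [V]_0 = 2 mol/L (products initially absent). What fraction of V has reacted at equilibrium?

Let X = conversion of V; extent ξ = 2·X mol/L.
Concentrations: [V] = 2 − 2X; [S] = 6X.
Kc = [S]^3 / ([V]).
Solving Kc = 8.03 for X ∈ (0,1): X = 0.362.

X = 0.362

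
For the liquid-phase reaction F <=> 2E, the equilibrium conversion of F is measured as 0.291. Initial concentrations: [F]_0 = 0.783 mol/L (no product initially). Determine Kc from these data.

Let X = conversion of F.
Concentrations: [F] = 0.783 − 0.783X; [E] = 1.57X.
At X = 0.291: [F] = 0.555, [E] = 0.456.
Kc = [E]^2 / ([F]) = 0.374 mol/L.

Kc = 0.374 mol/L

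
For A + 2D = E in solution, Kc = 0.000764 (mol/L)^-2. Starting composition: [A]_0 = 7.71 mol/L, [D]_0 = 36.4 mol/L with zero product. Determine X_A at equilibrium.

Let X = conversion of A; extent ξ = 7.71·X mol/L.
Concentrations: [A] = 7.71 − 7.71X; [D] = 36.4 − 15.4X; [E] = 7.71X.
Kc = [E] / ([A] [D]^2).
Equating to 0.000764 (mol/L)^-2: the physical root is X = 0.409.

X = 0.409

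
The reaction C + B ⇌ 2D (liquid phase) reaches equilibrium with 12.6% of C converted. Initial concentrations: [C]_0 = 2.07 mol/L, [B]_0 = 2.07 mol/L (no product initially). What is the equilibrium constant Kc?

Kc = 0.0831

Let X = conversion of C.
Concentrations: [C] = 2.07 − 2.07X; [B] = 2.07 − 2.07X; [D] = 4.14X.
At X = 0.126: [C] = 1.81, [B] = 1.81, [D] = 0.522.
Kc = [D]^2 / ([C] [B]) = 0.0831.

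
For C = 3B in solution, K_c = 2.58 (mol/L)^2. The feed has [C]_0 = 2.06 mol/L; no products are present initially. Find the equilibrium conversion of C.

Let X = conversion of C; extent ξ = 2.06·X mol/L.
Concentrations: [C] = 2.06 − 2.06X; [B] = 6.18X.
K_c = [B]^3 / ([C]).
Setting equal to 2.58 and solving for X on (0,1) gives X = 0.256.

X = 0.256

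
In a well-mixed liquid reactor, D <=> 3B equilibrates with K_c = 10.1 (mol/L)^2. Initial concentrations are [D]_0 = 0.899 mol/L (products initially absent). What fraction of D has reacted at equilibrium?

Let X = conversion of D; extent ξ = 0.899·X mol/L.
Concentrations: [D] = 0.899 − 0.899X; [B] = 2.7X.
K_c = [B]^3 / ([D]).
Solving K_c = 10.1 for X ∈ (0,1): X = 0.580.

X = 0.580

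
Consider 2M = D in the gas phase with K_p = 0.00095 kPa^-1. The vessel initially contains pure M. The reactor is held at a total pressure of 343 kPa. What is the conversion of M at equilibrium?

Basis: 1 mol M initially; let X = conversion of M. Extent ξ = 0.5X.
Species balance: n_M = 1 − X; n_D = 0.5X.
Total moles n_T = 1 − 0.5X.
With p_i = (n_i/n_T)P, K_p = p_D / (p_M^2).
Equating to 0.00095 kPa^-1 and solving on 0 < X < 1: X = 0.341.

X = 0.341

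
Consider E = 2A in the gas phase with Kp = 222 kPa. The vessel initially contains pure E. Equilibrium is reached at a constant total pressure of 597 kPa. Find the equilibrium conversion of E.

X = 0.292

Take 1 mol E as basis and let X be its fractional conversion, so ξ = X.
Mole table: n_E = 1 − X; n_A = 2X.
Total moles n_T = 1 + X.
With p_i = (n_i/n_T)P, Kp = p_A^2 / (p_E).
Equating to 222 kPa and solving on 0 < X < 1: X = 0.292.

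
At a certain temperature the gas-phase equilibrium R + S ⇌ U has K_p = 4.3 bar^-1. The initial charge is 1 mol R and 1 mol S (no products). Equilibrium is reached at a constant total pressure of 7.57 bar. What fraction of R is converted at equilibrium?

X = 0.827

Let X = conversion of R (basis 1 mol R); extent of reaction ξ = X.
Species balance: n_R = 1 − X; n_S = 1 − X; n_U = X.
Summing: n_T = 2 − X.
With p_i = (n_i/n_T)P, K_p = p_U / (p_R p_S).
Setting this equal to 4.3 bar^-1 and taking the physical root (0 < X < 1) gives X = 0.827.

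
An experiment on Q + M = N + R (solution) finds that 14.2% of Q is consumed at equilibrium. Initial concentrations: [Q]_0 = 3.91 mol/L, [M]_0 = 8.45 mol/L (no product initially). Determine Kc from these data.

Let X = conversion of Q.
Concentrations: [Q] = 3.91 − 3.91X; [M] = 8.45 − 3.91X; [N] = 3.91X; [R] = 3.91X.
At X = 0.142: [Q] = 3.35, [M] = 7.89, [N] = 0.555, [R] = 0.555.
Kc = [N] [R] / ([Q] [M]) = 0.0116.

Kc = 0.0116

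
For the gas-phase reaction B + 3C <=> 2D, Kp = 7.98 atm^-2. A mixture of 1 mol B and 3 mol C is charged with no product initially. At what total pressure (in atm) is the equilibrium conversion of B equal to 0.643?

P = 1.87 atm

Basis: 1 mol B initially; let X = conversion of B. Extent ξ = X.
Moles: n_B = 1 − X; n_C = 3 − 3X; n_D = 2X.
Summing: n_T = 4 − 2X.
Kp = p_D^2 / (p_B p_C^3) with p_i = (n_i/n_T)·P.
At X = 0.643: the mole-fraction product g(X) = Π y_i^ν_i = 27.78. Since Kp = g(X)·P^{-2}, P = (g/Kp)^(1/2) = (27.78/7.98)^(1/2) = 1.87 atm.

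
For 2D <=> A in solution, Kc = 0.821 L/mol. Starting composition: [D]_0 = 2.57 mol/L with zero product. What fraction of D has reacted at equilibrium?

X = 0.617

Let X = conversion of D; extent ξ = 2.57X/2 mol/L.
Concentrations: [D] = 2.57 − 2.57X; [A] = 1.28X.
Kc = [A] / ([D]^2).
Solving Kc = 0.821 for X ∈ (0,1): X = 0.617.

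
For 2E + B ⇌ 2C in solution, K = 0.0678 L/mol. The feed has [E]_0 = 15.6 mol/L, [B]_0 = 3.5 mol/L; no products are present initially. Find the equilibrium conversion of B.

Let X = conversion of B; extent ξ = 3.5·X mol/L.
Concentrations: [E] = 15.6 − 7X; [B] = 3.5 − 3.5X; [C] = 7X.
K = [C]^2 / ([E]^2 [B]).
Equating to 0.0678 L/mol: the physical root is X = 0.549.

X = 0.549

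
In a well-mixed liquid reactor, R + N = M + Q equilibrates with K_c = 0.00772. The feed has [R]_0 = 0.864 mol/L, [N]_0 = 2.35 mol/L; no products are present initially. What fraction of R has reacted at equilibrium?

X = 0.132

Let X = conversion of R; extent ξ = 0.864·X mol/L.
Concentrations: [R] = 0.864 − 0.864X; [N] = 2.35 − 0.864X; [M] = 0.864X; [Q] = 0.864X.
K_c = [M] [Q] / ([R] [N]).
Setting equal to 0.00772 and solving for X on (0,1) gives X = 0.132.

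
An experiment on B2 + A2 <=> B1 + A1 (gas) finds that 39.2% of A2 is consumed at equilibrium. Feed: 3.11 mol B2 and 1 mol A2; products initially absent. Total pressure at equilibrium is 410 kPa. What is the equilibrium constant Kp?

Kp = 0.093

Let X = conversion of A2 (basis 1 mol A2); extent of reaction ξ = X.
Moles: n_B2 = 3.11 − X; n_A2 = 1 − X; n_B1 = X; n_A1 = X.
Since Δν = 0, n_T = 4.11 throughout.
At X = 0.392: n_B2 = 2.72, n_A2 = 0.608, n_B1 = 0.392, n_A1 = 0.392, n_T = 4.11.
p_i = (n_i/n_T)·P. Kp = p_B1 p_A1 / (p_B2 p_A2) = 0.093.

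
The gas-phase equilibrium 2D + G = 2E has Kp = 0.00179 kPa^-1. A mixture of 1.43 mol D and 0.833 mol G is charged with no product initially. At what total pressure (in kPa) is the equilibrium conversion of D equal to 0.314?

Let X = conversion of D (basis 1.43 mol D); extent of reaction ξ = 0.715X.
Moles: n_D = 1.43 − 1.43X; n_G = 0.833 − 0.715X; n_E = 1.43X.
Summing: n_T = 2.26 − 0.715X.
Kp = p_E^2 / (p_D^2 p_G) with p_i = (n_i/n_T)·P.
At X = 0.314: the mole-fraction product g(X) = Π y_i^ν_i = 0.7019. Since Kp = g(X)·P^{-1}, P = (g/Kp)^(1/1) = (0.7019/0.00179)^(1/1) = 392 kPa.

P = 392 kPa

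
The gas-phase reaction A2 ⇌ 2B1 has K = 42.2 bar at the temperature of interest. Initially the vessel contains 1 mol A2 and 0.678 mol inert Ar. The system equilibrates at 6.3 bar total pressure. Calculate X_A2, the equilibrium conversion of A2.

Take 1 mol A2 as basis and let X be its fractional conversion, so ξ = X.
At extent ξ: n_A2 = 1 − X; n_B1 = 2X; n_I = 0.678 (inert).
n_T = Σnᵢ = 1.68 + X.
With p_i = (n_i/n_T)P, K = p_B1^2 / (p_A2).
Setting this equal to 42.2 bar and taking the physical root (0 < X < 1) gives X = 0.834.

X = 0.834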